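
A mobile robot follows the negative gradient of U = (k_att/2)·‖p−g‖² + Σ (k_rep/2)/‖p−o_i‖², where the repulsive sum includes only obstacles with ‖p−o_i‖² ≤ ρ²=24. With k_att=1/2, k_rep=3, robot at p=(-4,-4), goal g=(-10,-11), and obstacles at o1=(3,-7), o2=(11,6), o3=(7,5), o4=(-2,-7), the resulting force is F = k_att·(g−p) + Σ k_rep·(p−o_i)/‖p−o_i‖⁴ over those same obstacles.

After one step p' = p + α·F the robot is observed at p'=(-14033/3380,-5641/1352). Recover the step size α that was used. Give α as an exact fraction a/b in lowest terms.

α = 1/20

F_att = 1/2·(g−p) = 1/2·(-6,-7) = (-3.0000,-3.5000)
o1: d²=58 > ρ²=24 → inactive
o2: d²=325 > ρ²=24 → inactive
o3: d²=202 > ρ²=24 → inactive
o4: d²=13 ≤ ρ²=24; F_rep = 3·(-2,3)/13² = (-0.0355,0.0533)
F = F_att + ΣF_rep = (-3.0355,-3.4467)
Δp = p'−p = (-0.1518,-0.1723); α = Δx/Fx = (-513/3380) / (-513/169) = 1/20
check: Δy/Fy = (-233/1352) / (-1165/338) = 1/20 ✓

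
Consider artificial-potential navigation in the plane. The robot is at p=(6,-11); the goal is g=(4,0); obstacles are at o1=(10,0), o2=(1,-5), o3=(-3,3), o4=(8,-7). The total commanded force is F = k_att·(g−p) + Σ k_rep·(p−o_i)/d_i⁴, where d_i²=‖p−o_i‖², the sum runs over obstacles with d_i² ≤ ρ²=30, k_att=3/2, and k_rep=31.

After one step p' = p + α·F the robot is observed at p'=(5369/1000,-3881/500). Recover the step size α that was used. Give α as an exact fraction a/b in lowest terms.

F_att = 3/2·(g−p) = 3/2·(-2,11) = (-3.0000,16.5000)
o1: d²=137 > ρ²=30 → inactive
o2: d²=61 > ρ²=30 → inactive
o3: d²=277 > ρ²=30 → inactive
o4: d²=20 ≤ ρ²=30; F_rep = 31·(-2,-4)/20² = (-0.1550,-0.3100)
F = F_att + ΣF_rep = (-3.1550,16.1900)
Δp = p'−p = (-0.6310,3.2380); α = Δx/Fx = (-631/1000) / (-631/200) = 1/5
check: Δy/Fy = (1619/500) / (1619/100) = 1/5 ✓

α = 1/5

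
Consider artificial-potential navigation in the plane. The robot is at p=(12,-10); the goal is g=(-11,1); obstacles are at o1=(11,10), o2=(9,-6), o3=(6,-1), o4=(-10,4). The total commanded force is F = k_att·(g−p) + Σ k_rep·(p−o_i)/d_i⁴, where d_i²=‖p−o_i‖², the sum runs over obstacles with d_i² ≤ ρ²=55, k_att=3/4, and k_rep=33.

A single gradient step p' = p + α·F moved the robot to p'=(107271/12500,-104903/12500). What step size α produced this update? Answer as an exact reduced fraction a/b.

α = 1/5

F_att = 3/4·(g−p) = 3/4·(-23,11) = (-17.2500,8.2500)
o1: d²=401 > ρ²=55 → inactive
o2: d²=25 ≤ ρ²=55; F_rep = 33·(3,-4)/25² = (0.1584,-0.2112)
o3: d²=117 > ρ²=55 → inactive
o4: d²=680 > ρ²=55 → inactive
F = F_att + ΣF_rep = (-17.0916,8.0388)
Δp = p'−p = (-3.4183,1.6078); α = Δx/Fx = (-42729/12500) / (-42729/2500) = 1/5
check: Δy/Fy = (20097/12500) / (20097/2500) = 1/5 ✓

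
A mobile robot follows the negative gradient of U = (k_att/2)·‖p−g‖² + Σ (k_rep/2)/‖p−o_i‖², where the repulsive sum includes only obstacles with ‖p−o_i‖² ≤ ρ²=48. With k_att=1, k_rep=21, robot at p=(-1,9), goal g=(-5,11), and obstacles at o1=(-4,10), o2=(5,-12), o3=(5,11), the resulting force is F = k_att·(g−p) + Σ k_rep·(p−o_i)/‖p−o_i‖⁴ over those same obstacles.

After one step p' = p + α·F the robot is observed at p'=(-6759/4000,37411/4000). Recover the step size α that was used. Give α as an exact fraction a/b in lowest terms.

F_att = 1·(g−p) = 1·(-4,2) = (-4.0000,2.0000)
o1: d²=10 ≤ ρ²=48; F_rep = 21·(3,-1)/10² = (0.6300,-0.2100)
o2: d²=477 > ρ²=48 → inactive
o3: d²=40 ≤ ρ²=48; F_rep = 21·(-6,-2)/40² = (-0.0788,-0.0262)
F = F_att + ΣF_rep = (-3.4487,1.7637)
Δp = p'−p = (-0.6897,0.3528); α = Δx/Fx = (-2759/4000) / (-2759/800) = 1/5
check: Δy/Fy = (1411/4000) / (1411/800) = 1/5 ✓

α = 1/5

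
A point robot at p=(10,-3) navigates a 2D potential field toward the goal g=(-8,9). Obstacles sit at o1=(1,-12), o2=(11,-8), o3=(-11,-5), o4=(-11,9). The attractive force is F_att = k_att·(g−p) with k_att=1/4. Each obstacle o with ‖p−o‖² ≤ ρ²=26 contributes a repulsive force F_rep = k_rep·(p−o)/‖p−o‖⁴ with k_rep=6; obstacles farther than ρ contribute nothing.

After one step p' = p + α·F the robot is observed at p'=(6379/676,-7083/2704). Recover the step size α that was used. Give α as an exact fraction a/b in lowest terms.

F_att = 1/4·(g−p) = 1/4·(-18,12) = (-4.5000,3.0000)
o1: d²=162 > ρ²=26 → inactive
o2: d²=26 ≤ ρ²=26; F_rep = 6·(-1,5)/26² = (-0.0089,0.0444)
o3: d²=445 > ρ²=26 → inactive
o4: d²=585 > ρ²=26 → inactive
F = F_att + ΣF_rep = (-4.5089,3.0444)
Δp = p'−p = (-0.5636,0.3805); α = Δx/Fx = (-381/676) / (-762/169) = 1/8
check: Δy/Fy = (1029/2704) / (1029/338) = 1/8 ✓

α = 1/8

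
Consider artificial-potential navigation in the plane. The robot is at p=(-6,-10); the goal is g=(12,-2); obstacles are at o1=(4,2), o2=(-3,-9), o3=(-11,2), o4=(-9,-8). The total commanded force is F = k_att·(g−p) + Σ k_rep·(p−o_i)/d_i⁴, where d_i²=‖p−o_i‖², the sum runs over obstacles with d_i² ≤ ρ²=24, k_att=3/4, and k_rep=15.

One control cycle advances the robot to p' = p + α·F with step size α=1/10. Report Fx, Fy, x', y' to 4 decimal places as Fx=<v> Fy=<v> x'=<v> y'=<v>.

F_att = 3/4·(g−p) = 3/4·(18,8) = (13.5000,6.0000)
o1: d²=244 > ρ²=24 → inactive
o2: d²=10 ≤ ρ²=24; F_rep = 15·(-3,-1)/10² = (-0.4500,-0.1500)
o3: d²=169 > ρ²=24 → inactive
o4: d²=13 ≤ ρ²=24; F_rep = 15·(3,-2)/13² = (0.2663,-0.1775)
F = F_att + ΣF_rep = (13.3163,5.6725)
p' = p + 1/10·F = (-4.6684,-9.4328)

Fx=13.3163 Fy=5.6725 x'=-4.6684 y'=-9.4328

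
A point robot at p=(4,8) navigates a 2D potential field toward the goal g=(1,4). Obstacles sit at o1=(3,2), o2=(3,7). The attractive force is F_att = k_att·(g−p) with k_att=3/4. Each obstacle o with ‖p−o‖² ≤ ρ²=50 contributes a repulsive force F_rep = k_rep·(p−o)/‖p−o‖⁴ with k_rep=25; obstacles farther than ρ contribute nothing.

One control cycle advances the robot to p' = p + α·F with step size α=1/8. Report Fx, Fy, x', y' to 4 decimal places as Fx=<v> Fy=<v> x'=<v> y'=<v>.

F_att = 3/4·(g−p) = 3/4·(-3,-4) = (-2.2500,-3.0000)
o1: d²=37 ≤ ρ²=50; F_rep = 25·(1,6)/37² = (0.0183,0.1096)
o2: d²=2 ≤ ρ²=50; F_rep = 25·(1,1)/2² = (6.2500,6.2500)
F = F_att + ΣF_rep = (4.0183,3.3596)
p' = p + 1/8·F = (4.5023,8.4199)

Fx=4.0183 Fy=3.3596 x'=4.5023 y'=8.4199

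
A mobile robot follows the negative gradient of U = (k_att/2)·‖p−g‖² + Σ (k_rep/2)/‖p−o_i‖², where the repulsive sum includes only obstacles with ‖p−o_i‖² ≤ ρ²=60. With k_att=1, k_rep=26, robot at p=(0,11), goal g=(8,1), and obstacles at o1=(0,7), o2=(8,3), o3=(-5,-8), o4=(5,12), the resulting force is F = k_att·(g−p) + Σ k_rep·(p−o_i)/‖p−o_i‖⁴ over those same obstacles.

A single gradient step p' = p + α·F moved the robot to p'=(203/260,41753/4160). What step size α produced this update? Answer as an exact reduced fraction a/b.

F_att = 1·(g−p) = 1·(8,-10) = (8.0000,-10.0000)
o1: d²=16 ≤ ρ²=60; F_rep = 26·(0,4)/16² = (0.0000,0.4062)
o2: d²=128 > ρ²=60 → inactive
o3: d²=386 > ρ²=60 → inactive
o4: d²=26 ≤ ρ²=60; F_rep = 26·(-5,-1)/26² = (-0.1923,-0.0385)
F = F_att + ΣF_rep = (7.8077,-9.6322)
Δp = p'−p = (0.7808,-0.9632); α = Δx/Fx = (203/260) / (203/26) = 1/10
check: Δy/Fy = (-4007/4160) / (-4007/416) = 1/10 ✓

α = 1/10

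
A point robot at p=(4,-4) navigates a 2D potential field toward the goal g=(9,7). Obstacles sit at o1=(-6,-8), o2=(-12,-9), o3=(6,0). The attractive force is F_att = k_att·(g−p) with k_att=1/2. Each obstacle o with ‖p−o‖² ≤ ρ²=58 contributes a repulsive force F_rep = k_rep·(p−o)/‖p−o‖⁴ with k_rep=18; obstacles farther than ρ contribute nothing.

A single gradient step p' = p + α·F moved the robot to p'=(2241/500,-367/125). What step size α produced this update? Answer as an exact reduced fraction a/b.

α = 1/5

F_att = 1/2·(g−p) = 1/2·(5,11) = (2.5000,5.5000)
o1: d²=116 > ρ²=58 → inactive
o2: d²=281 > ρ²=58 → inactive
o3: d²=20 ≤ ρ²=58; F_rep = 18·(-2,-4)/20² = (-0.0900,-0.1800)
F = F_att + ΣF_rep = (2.4100,5.3200)
Δp = p'−p = (0.4820,1.0640); α = Δx/Fx = (241/500) / (241/100) = 1/5
check: Δy/Fy = (133/125) / (133/25) = 1/5 ✓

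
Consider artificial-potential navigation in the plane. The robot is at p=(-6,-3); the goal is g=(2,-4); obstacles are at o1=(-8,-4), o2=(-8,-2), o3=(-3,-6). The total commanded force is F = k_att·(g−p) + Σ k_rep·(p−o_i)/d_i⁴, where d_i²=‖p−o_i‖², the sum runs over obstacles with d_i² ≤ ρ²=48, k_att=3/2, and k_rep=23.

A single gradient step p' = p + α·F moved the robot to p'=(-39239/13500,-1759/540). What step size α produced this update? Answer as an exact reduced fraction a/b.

α = 1/5

F_att = 3/2·(g−p) = 3/2·(8,-1) = (12.0000,-1.5000)
o1: d²=5 ≤ ρ²=48; F_rep = 23·(2,1)/5² = (1.8400,0.9200)
o2: d²=5 ≤ ρ²=48; F_rep = 23·(2,-1)/5² = (1.8400,-0.9200)
o3: d²=18 ≤ ρ²=48; F_rep = 23·(-3,3)/18² = (-0.2130,0.2130)
F = F_att + ΣF_rep = (15.4670,-1.2870)
Δp = p'−p = (3.0934,-0.2574); α = Δx/Fx = (41761/13500) / (41761/2700) = 1/5
check: Δy/Fy = (-139/540) / (-139/108) = 1/5 ✓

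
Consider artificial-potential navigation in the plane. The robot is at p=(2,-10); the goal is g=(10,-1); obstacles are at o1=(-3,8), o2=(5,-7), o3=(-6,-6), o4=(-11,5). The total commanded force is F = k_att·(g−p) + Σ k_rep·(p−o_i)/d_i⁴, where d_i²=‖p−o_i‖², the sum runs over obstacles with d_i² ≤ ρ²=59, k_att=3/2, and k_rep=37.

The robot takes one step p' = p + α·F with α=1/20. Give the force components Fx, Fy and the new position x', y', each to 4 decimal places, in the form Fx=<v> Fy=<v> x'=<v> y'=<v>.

F_att = 3/2·(g−p) = 3/2·(8,9) = (12.0000,13.5000)
o1: d²=349 > ρ²=59 → inactive
o2: d²=18 ≤ ρ²=59; F_rep = 37·(-3,-3)/18² = (-0.3426,-0.3426)
o3: d²=80 > ρ²=59 → inactive
o4: d²=394 > ρ²=59 → inactive
F = F_att + ΣF_rep = (11.6574,13.1574)
p' = p + 1/20·F = (2.5829,-9.3421)

Fx=11.6574 Fy=13.1574 x'=2.5829 y'=-9.3421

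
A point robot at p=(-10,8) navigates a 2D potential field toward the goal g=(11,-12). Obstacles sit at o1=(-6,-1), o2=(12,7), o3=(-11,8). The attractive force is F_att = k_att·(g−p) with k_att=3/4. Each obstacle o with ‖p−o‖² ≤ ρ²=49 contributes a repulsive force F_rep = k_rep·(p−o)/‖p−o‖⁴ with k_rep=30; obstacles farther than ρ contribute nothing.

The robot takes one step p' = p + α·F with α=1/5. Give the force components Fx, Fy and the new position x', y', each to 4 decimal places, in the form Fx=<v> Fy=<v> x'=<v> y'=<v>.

Fx=45.7500 Fy=-15.0000 x'=-0.8500 y'=5.0000

F_att = 3/4·(g−p) = 3/4·(21,-20) = (15.7500,-15.0000)
o1: d²=97 > ρ²=49 → inactive
o2: d²=485 > ρ²=49 → inactive
o3: d²=1 ≤ ρ²=49; F_rep = 30·(1,0)/1² = (30.0000,0.0000)
F = F_att + ΣF_rep = (45.7500,-15.0000)
p' = p + 1/5·F = (-0.8500,5.0000)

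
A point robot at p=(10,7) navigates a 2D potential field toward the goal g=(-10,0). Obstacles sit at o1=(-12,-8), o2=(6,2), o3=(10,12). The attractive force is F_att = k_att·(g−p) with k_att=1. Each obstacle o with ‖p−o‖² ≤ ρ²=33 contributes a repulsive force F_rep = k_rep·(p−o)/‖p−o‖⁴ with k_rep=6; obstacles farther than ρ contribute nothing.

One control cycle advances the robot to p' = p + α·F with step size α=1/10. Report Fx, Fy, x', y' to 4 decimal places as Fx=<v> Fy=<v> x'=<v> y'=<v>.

F_att = 1·(g−p) = 1·(-20,-7) = (-20.0000,-7.0000)
o1: d²=709 > ρ²=33 → inactive
o2: d²=41 > ρ²=33 → inactive
o3: d²=25 ≤ ρ²=33; F_rep = 6·(0,-5)/25² = (0.0000,-0.0480)
F = F_att + ΣF_rep = (-20.0000,-7.0480)
p' = p + 1/10·F = (8.0000,6.2952)

Fx=-20.0000 Fy=-7.0480 x'=8.0000 y'=6.2952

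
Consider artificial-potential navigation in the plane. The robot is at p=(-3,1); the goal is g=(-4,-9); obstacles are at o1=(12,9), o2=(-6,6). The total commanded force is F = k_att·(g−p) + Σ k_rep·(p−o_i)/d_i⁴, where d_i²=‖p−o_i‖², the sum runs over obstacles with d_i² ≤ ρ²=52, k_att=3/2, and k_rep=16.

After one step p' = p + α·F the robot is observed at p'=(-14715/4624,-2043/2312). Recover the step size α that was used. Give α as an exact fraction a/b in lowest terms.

F_att = 3/2·(g−p) = 3/2·(-1,-10) = (-1.5000,-15.0000)
o1: d²=289 > ρ²=52 → inactive
o2: d²=34 ≤ ρ²=52; F_rep = 16·(3,-5)/34² = (0.0415,-0.0692)
F = F_att + ΣF_rep = (-1.4585,-15.0692)
Δp = p'−p = (-0.1823,-1.8837); α = Δx/Fx = (-843/4624) / (-843/578) = 1/8
check: Δy/Fy = (-4355/2312) / (-4355/289) = 1/8 ✓

α = 1/8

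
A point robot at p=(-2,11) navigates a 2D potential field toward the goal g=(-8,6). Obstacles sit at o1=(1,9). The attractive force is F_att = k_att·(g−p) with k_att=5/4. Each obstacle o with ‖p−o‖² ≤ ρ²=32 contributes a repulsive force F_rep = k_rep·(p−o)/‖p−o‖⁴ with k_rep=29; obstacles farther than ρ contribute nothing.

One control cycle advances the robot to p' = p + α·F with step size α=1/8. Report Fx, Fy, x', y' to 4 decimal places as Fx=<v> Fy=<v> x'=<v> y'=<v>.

Fx=-8.0148 Fy=-5.9068 x'=-3.0018 y'=10.2616

F_att = 5/4·(g−p) = 5/4·(-6,-5) = (-7.5000,-6.2500)
o1: d²=13 ≤ ρ²=32; F_rep = 29·(-3,2)/13² = (-0.5148,0.3432)
F = F_att + ΣF_rep = (-8.0148,-5.9068)
p' = p + 1/8·F = (-3.0018,10.2616)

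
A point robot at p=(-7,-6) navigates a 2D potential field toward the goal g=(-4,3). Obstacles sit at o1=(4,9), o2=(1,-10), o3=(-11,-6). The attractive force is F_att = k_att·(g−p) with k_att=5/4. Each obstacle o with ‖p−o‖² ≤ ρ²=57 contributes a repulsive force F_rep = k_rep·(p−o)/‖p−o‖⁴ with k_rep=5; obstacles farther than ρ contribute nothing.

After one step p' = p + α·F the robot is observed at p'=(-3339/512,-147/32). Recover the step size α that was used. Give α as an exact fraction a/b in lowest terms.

F_att = 5/4·(g−p) = 5/4·(3,9) = (3.7500,11.2500)
o1: d²=346 > ρ²=57 → inactive
o2: d²=80 > ρ²=57 → inactive
o3: d²=16 ≤ ρ²=57; F_rep = 5·(4,0)/16² = (0.0781,0.0000)
F = F_att + ΣF_rep = (3.8281,11.2500)
Δp = p'−p = (0.4785,1.4062); α = Δx/Fx = (245/512) / (245/64) = 1/8
check: Δy/Fy = (45/32) / (45/4) = 1/8 ✓

α = 1/8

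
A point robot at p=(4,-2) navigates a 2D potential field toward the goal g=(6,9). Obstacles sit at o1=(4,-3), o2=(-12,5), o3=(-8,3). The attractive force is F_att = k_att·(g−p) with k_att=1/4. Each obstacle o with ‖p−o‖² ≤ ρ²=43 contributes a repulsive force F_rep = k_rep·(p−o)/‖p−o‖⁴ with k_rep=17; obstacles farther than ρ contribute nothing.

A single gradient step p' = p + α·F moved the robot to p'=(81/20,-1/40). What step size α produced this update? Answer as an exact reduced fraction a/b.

α = 1/10

F_att = 1/4·(g−p) = 1/4·(2,11) = (0.5000,2.7500)
o1: d²=1 ≤ ρ²=43; F_rep = 17·(0,1)/1² = (0.0000,17.0000)
o2: d²=305 > ρ²=43 → inactive
o3: d²=169 > ρ²=43 → inactive
F = F_att + ΣF_rep = (0.5000,19.7500)
Δp = p'−p = (0.0500,1.9750); α = Δx/Fx = (1/20) / (1/2) = 1/10
check: Δy/Fy = (79/40) / (79/4) = 1/10 ✓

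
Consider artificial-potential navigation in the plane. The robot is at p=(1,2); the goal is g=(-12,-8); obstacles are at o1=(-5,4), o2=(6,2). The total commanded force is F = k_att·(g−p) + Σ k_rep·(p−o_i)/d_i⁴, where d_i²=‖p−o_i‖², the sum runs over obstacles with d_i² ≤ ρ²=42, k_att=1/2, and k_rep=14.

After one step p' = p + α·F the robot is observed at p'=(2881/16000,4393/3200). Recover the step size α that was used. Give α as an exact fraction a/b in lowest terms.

F_att = 1/2·(g−p) = 1/2·(-13,-10) = (-6.5000,-5.0000)
o1: d²=40 ≤ ρ²=42; F_rep = 14·(6,-2)/40² = (0.0525,-0.0175)
o2: d²=25 ≤ ρ²=42; F_rep = 14·(-5,0)/25² = (-0.1120,0.0000)
F = F_att + ΣF_rep = (-6.5595,-5.0175)
Δp = p'−p = (-0.8199,-0.6272); α = Δx/Fx = (-13119/16000) / (-13119/2000) = 1/8
check: Δy/Fy = (-2007/3200) / (-2007/400) = 1/8 ✓

α = 1/8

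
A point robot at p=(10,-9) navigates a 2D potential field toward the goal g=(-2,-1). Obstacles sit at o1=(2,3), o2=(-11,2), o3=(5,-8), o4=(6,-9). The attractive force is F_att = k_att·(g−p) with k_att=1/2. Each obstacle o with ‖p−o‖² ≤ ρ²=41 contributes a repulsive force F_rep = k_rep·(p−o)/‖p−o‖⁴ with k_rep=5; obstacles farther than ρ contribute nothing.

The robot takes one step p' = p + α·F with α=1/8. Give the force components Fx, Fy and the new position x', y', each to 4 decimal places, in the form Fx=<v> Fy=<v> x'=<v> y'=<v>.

F_att = 1/2·(g−p) = 1/2·(-12,8) = (-6.0000,4.0000)
o1: d²=208 > ρ²=41 → inactive
o2: d²=562 > ρ²=41 → inactive
o3: d²=26 ≤ ρ²=41; F_rep = 5·(5,-1)/26² = (0.0370,-0.0074)
o4: d²=16 ≤ ρ²=41; F_rep = 5·(4,0)/16² = (0.0781,0.0000)
F = F_att + ΣF_rep = (-5.8849,3.9926)
p' = p + 1/8·F = (9.2644,-8.5009)

Fx=-5.8849 Fy=3.9926 x'=9.2644 y'=-8.5009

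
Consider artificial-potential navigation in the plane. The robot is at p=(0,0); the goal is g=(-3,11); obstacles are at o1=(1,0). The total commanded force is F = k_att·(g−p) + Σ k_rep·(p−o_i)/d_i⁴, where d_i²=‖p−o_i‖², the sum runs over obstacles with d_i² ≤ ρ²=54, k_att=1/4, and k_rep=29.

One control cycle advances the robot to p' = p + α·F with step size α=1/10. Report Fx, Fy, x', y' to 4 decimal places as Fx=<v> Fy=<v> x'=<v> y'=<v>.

F_att = 1/4·(g−p) = 1/4·(-3,11) = (-0.7500,2.7500)
o1: d²=1 ≤ ρ²=54; F_rep = 29·(-1,0)/1² = (-29.0000,0.0000)
F = F_att + ΣF_rep = (-29.7500,2.7500)
p' = p + 1/10·F = (-2.9750,0.2750)

Fx=-29.7500 Fy=2.7500 x'=-2.9750 y'=0.2750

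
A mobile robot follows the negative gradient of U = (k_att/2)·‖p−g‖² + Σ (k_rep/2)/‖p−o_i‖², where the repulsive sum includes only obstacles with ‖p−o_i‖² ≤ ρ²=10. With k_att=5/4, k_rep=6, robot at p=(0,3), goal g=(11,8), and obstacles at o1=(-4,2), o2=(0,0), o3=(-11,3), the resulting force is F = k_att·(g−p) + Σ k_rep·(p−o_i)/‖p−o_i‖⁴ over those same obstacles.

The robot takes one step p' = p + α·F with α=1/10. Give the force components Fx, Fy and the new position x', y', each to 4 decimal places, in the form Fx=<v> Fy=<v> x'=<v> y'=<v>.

Fx=13.7500 Fy=6.4722 x'=1.3750 y'=3.6472

F_att = 5/4·(g−p) = 5/4·(11,5) = (13.7500,6.2500)
o1: d²=17 > ρ²=10 → inactive
o2: d²=9 ≤ ρ²=10; F_rep = 6·(0,3)/9² = (0.0000,0.2222)
o3: d²=121 > ρ²=10 → inactive
F = F_att + ΣF_rep = (13.7500,6.4722)
p' = p + 1/10·F = (1.3750,3.6472)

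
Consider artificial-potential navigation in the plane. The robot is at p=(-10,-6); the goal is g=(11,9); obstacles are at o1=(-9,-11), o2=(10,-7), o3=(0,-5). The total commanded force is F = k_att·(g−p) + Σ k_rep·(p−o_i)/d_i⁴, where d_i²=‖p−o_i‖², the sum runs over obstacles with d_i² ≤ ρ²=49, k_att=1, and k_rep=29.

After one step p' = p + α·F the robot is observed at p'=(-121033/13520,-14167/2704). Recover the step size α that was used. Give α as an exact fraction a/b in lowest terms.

F_att = 1·(g−p) = 1·(21,15) = (21.0000,15.0000)
o1: d²=26 ≤ ρ²=49; F_rep = 29·(-1,5)/26² = (-0.0429,0.2145)
o2: d²=401 > ρ²=49 → inactive
o3: d²=101 > ρ²=49 → inactive
F = F_att + ΣF_rep = (20.9571,15.2145)
Δp = p'−p = (1.0479,0.7607); α = Δx/Fx = (14167/13520) / (14167/676) = 1/20
check: Δy/Fy = (2057/2704) / (10285/676) = 1/20 ✓

α = 1/20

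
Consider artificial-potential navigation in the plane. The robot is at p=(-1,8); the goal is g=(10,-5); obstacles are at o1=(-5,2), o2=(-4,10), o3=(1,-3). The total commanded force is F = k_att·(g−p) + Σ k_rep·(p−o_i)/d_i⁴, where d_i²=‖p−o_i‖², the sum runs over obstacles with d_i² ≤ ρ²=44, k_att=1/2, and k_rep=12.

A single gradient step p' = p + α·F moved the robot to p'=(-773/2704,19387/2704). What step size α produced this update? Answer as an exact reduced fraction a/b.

F_att = 1/2·(g−p) = 1/2·(11,-13) = (5.5000,-6.5000)
o1: d²=52 > ρ²=44 → inactive
o2: d²=13 ≤ ρ²=44; F_rep = 12·(3,-2)/13² = (0.2130,-0.1420)
o3: d²=125 > ρ²=44 → inactive
F = F_att + ΣF_rep = (5.7130,-6.6420)
Δp = p'−p = (0.7141,-0.8303); α = Δx/Fx = (1931/2704) / (1931/338) = 1/8
check: Δy/Fy = (-2245/2704) / (-2245/338) = 1/8 ✓

α = 1/8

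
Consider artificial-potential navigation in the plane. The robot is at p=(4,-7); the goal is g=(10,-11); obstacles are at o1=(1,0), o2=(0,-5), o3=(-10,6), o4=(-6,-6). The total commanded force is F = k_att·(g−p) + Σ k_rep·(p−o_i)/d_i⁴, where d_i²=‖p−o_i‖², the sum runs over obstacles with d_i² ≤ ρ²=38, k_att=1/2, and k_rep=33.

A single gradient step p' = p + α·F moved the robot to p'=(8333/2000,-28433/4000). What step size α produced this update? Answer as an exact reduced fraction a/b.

F_att = 1/2·(g−p) = 1/2·(6,-4) = (3.0000,-2.0000)
o1: d²=58 > ρ²=38 → inactive
o2: d²=20 ≤ ρ²=38; F_rep = 33·(4,-2)/20² = (0.3300,-0.1650)
o3: d²=365 > ρ²=38 → inactive
o4: d²=101 > ρ²=38 → inactive
F = F_att + ΣF_rep = (3.3300,-2.1650)
Δp = p'−p = (0.1665,-0.1082); α = Δx/Fx = (333/2000) / (333/100) = 1/20
check: Δy/Fy = (-433/4000) / (-433/200) = 1/20 ✓

α = 1/20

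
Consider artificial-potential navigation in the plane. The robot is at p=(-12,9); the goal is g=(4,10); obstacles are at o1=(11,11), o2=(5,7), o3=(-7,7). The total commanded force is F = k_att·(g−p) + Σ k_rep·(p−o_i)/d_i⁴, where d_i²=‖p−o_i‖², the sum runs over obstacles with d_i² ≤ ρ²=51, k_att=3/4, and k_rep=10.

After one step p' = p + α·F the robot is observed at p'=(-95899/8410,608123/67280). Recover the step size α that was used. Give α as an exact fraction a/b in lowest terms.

F_att = 3/4·(g−p) = 3/4·(16,1) = (12.0000,0.7500)
o1: d²=533 > ρ²=51 → inactive
o2: d²=293 > ρ²=51 → inactive
o3: d²=29 ≤ ρ²=51; F_rep = 10·(-5,2)/29² = (-0.0595,0.0238)
F = F_att + ΣF_rep = (11.9405,0.7738)
Δp = p'−p = (0.5970,0.0387); α = Δx/Fx = (5021/8410) / (10042/841) = 1/20
check: Δy/Fy = (2603/67280) / (2603/3364) = 1/20 ✓

α = 1/20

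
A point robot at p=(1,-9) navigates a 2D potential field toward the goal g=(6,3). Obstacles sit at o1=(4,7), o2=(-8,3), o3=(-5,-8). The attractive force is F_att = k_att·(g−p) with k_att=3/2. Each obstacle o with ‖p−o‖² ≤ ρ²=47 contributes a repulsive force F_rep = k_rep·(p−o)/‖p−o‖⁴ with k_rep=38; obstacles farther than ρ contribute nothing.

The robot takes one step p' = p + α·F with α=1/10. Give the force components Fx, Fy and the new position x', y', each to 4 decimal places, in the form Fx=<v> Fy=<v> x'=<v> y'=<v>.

Fx=7.6665 Fy=17.9722 x'=1.7667 y'=-7.2028

F_att = 3/2·(g−p) = 3/2·(5,12) = (7.5000,18.0000)
o1: d²=265 > ρ²=47 → inactive
o2: d²=225 > ρ²=47 → inactive
o3: d²=37 ≤ ρ²=47; F_rep = 38·(6,-1)/37² = (0.1665,-0.0278)
F = F_att + ΣF_rep = (7.6665,17.9722)
p' = p + 1/10·F = (1.7667,-7.2028)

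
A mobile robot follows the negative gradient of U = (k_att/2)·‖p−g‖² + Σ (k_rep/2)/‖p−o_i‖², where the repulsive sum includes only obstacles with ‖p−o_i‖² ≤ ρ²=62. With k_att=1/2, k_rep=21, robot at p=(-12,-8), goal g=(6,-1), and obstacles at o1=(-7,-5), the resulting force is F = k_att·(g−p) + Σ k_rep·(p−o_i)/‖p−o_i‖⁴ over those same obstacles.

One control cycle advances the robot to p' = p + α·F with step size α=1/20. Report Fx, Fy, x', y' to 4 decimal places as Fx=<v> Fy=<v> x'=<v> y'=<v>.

Fx=8.9092 Fy=3.4455 x'=-11.5545 y'=-7.8277

F_att = 1/2·(g−p) = 1/2·(18,7) = (9.0000,3.5000)
o1: d²=34 ≤ ρ²=62; F_rep = 21·(-5,-3)/34² = (-0.0908,-0.0545)
F = F_att + ΣF_rep = (8.9092,3.4455)
p' = p + 1/20·F = (-11.5545,-7.8277)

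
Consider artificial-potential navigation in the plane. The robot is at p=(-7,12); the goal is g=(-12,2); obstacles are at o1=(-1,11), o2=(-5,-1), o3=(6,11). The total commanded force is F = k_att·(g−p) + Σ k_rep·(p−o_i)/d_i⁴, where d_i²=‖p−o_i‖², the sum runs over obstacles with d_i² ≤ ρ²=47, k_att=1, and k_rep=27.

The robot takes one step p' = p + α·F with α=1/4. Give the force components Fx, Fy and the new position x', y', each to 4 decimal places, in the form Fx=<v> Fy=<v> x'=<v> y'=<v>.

Fx=-5.1183 Fy=-9.9803 x'=-8.2796 y'=9.5049

F_att = 1·(g−p) = 1·(-5,-10) = (-5.0000,-10.0000)
o1: d²=37 ≤ ρ²=47; F_rep = 27·(-6,1)/37² = (-0.1183,0.0197)
o2: d²=173 > ρ²=47 → inactive
o3: d²=170 > ρ²=47 → inactive
F = F_att + ΣF_rep = (-5.1183,-9.9803)
p' = p + 1/4·F = (-8.2796,9.5049)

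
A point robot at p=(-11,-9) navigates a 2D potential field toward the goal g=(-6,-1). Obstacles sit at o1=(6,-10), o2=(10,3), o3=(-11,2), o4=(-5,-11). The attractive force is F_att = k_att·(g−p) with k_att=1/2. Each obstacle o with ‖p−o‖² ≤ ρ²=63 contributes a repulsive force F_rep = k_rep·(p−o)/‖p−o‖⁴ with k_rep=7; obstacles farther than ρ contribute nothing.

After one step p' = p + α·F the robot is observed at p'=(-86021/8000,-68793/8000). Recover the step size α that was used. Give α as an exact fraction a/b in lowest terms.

α = 1/10

F_att = 1/2·(g−p) = 1/2·(5,8) = (2.5000,4.0000)
o1: d²=290 > ρ²=63 → inactive
o2: d²=585 > ρ²=63 → inactive
o3: d²=121 > ρ²=63 → inactive
o4: d²=40 ≤ ρ²=63; F_rep = 7·(-6,2)/40² = (-0.0262,0.0088)
F = F_att + ΣF_rep = (2.4737,4.0088)
Δp = p'−p = (0.2474,0.4009); α = Δx/Fx = (1979/8000) / (1979/800) = 1/10
check: Δy/Fy = (3207/8000) / (3207/800) = 1/10 ✓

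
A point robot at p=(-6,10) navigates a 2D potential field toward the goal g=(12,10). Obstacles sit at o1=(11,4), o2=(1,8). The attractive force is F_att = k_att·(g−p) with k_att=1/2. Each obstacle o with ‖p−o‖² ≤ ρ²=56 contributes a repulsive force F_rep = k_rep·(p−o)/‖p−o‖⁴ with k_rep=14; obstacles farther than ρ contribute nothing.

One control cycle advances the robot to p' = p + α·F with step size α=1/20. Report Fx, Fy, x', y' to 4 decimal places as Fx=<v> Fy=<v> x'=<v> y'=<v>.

Fx=8.9651 Fy=0.0100 x'=-5.5517 y'=10.0005

F_att = 1/2·(g−p) = 1/2·(18,0) = (9.0000,0.0000)
o1: d²=325 > ρ²=56 → inactive
o2: d²=53 ≤ ρ²=56; F_rep = 14·(-7,2)/53² = (-0.0349,0.0100)
F = F_att + ΣF_rep = (8.9651,0.0100)
p' = p + 1/20·F = (-5.5517,10.0005)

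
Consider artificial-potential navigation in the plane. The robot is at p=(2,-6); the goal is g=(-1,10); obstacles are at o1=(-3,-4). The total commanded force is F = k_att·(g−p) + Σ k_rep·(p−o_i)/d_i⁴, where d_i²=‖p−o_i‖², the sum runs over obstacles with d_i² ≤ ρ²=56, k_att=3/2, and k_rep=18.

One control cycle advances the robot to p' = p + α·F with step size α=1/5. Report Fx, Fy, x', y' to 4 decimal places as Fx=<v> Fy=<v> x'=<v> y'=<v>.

Fx=-4.3930 Fy=23.9572 x'=1.1214 y'=-1.2086

F_att = 3/2·(g−p) = 3/2·(-3,16) = (-4.5000,24.0000)
o1: d²=29 ≤ ρ²=56; F_rep = 18·(5,-2)/29² = (0.1070,-0.0428)
F = F_att + ΣF_rep = (-4.3930,23.9572)
p' = p + 1/5·F = (1.1214,-1.2086)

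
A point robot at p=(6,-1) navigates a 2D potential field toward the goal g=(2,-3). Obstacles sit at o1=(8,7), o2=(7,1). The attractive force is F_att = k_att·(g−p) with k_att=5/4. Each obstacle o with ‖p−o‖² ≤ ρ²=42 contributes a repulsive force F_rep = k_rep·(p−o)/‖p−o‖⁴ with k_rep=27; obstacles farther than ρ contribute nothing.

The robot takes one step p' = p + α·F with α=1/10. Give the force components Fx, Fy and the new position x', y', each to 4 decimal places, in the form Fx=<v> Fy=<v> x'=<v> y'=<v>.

Fx=-6.0800 Fy=-4.6600 x'=5.3920 y'=-1.4660

F_att = 5/4·(g−p) = 5/4·(-4,-2) = (-5.0000,-2.5000)
o1: d²=68 > ρ²=42 → inactive
o2: d²=5 ≤ ρ²=42; F_rep = 27·(-1,-2)/5² = (-1.0800,-2.1600)
F = F_att + ΣF_rep = (-6.0800,-4.6600)
p' = p + 1/10·F = (5.3920,-1.4660)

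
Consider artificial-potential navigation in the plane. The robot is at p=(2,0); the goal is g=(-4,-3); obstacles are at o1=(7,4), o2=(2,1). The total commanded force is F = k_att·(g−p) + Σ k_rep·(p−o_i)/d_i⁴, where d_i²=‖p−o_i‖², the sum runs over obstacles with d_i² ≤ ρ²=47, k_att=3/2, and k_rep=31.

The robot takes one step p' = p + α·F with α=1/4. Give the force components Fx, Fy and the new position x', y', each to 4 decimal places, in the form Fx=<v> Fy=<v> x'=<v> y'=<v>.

Fx=-9.0922 Fy=-35.5738 x'=-0.2731 y'=-8.8934

F_att = 3/2·(g−p) = 3/2·(-6,-3) = (-9.0000,-4.5000)
o1: d²=41 ≤ ρ²=47; F_rep = 31·(-5,-4)/41² = (-0.0922,-0.0738)
o2: d²=1 ≤ ρ²=47; F_rep = 31·(0,-1)/1² = (0.0000,-31.0000)
F = F_att + ΣF_rep = (-9.0922,-35.5738)
p' = p + 1/4·F = (-0.2731,-8.8934)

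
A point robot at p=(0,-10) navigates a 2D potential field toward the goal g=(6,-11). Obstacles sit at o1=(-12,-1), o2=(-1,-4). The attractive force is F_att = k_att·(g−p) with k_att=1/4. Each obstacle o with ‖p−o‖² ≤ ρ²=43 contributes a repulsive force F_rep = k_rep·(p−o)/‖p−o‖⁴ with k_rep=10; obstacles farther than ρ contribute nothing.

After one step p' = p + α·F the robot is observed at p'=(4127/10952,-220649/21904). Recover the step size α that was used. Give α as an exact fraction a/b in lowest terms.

F_att = 1/4·(g−p) = 1/4·(6,-1) = (1.5000,-0.2500)
o1: d²=225 > ρ²=43 → inactive
o2: d²=37 ≤ ρ²=43; F_rep = 10·(1,-6)/37² = (0.0073,-0.0438)
F = F_att + ΣF_rep = (1.5073,-0.2938)
Δp = p'−p = (0.3768,-0.0735); α = Δx/Fx = (4127/10952) / (4127/2738) = 1/4
check: Δy/Fy = (-1609/21904) / (-1609/5476) = 1/4 ✓

α = 1/4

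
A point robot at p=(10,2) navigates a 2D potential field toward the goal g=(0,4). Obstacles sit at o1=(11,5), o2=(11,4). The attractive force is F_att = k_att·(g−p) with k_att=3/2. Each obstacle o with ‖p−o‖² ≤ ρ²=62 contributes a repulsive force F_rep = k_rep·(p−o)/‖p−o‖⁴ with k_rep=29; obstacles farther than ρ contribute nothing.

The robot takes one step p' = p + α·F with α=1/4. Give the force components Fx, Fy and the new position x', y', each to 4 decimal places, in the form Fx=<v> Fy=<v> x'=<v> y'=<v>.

F_att = 3/2·(g−p) = 3/2·(-10,2) = (-15.0000,3.0000)
o1: d²=10 ≤ ρ²=62; F_rep = 29·(-1,-3)/10² = (-0.2900,-0.8700)
o2: d²=5 ≤ ρ²=62; F_rep = 29·(-1,-2)/5² = (-1.1600,-2.3200)
F = F_att + ΣF_rep = (-16.4500,-0.1900)
p' = p + 1/4·F = (5.8875,1.9525)

Fx=-16.4500 Fy=-0.1900 x'=5.8875 y'=1.9525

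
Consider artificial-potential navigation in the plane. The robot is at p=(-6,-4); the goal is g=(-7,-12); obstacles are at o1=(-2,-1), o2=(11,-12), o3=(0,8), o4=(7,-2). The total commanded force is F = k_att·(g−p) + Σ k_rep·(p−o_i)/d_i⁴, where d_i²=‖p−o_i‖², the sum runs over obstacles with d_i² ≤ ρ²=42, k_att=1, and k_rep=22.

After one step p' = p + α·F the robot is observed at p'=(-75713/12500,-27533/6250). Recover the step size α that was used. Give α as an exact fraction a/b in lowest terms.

F_att = 1·(g−p) = 1·(-1,-8) = (-1.0000,-8.0000)
o1: d²=25 ≤ ρ²=42; F_rep = 22·(-4,-3)/25² = (-0.1408,-0.1056)
o2: d²=353 > ρ²=42 → inactive
o3: d²=180 > ρ²=42 → inactive
o4: d²=173 > ρ²=42 → inactive
F = F_att + ΣF_rep = (-1.1408,-8.1056)
Δp = p'−p = (-0.0570,-0.4053); α = Δx/Fx = (-713/12500) / (-713/625) = 1/20
check: Δy/Fy = (-2533/6250) / (-5066/625) = 1/20 ✓

α = 1/20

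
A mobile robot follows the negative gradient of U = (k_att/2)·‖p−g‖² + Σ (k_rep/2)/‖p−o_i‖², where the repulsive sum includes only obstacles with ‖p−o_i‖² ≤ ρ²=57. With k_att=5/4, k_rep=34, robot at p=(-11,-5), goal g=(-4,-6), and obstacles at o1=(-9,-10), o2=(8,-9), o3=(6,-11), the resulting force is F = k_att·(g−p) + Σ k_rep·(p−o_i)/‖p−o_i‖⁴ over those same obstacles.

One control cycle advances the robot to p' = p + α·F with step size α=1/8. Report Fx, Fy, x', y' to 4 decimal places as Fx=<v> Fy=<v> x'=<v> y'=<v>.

Fx=8.6691 Fy=-1.0479 x'=-9.9164 y'=-5.1310

F_att = 5/4·(g−p) = 5/4·(7,-1) = (8.7500,-1.2500)
o1: d²=29 ≤ ρ²=57; F_rep = 34·(-2,5)/29² = (-0.0809,0.2021)
o2: d²=377 > ρ²=57 → inactive
o3: d²=325 > ρ²=57 → inactive
F = F_att + ΣF_rep = (8.6691,-1.0479)
p' = p + 1/8·F = (-9.9164,-5.1310)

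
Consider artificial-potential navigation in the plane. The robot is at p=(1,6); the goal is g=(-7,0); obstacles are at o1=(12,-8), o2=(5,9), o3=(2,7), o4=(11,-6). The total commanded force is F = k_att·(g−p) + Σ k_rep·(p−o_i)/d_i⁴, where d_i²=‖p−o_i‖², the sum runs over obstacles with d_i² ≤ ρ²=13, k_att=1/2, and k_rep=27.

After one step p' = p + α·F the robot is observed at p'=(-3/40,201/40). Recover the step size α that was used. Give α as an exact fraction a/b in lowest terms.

F_att = 1/2·(g−p) = 1/2·(-8,-6) = (-4.0000,-3.0000)
o1: d²=317 > ρ²=13 → inactive
o2: d²=25 > ρ²=13 → inactive
o3: d²=2 ≤ ρ²=13; F_rep = 27·(-1,-1)/2² = (-6.7500,-6.7500)
o4: d²=244 > ρ²=13 → inactive
F = F_att + ΣF_rep = (-10.7500,-9.7500)
Δp = p'−p = (-1.0750,-0.9750); α = Δx/Fx = (-43/40) / (-43/4) = 1/10
check: Δy/Fy = (-39/40) / (-39/4) = 1/10 ✓

α = 1/10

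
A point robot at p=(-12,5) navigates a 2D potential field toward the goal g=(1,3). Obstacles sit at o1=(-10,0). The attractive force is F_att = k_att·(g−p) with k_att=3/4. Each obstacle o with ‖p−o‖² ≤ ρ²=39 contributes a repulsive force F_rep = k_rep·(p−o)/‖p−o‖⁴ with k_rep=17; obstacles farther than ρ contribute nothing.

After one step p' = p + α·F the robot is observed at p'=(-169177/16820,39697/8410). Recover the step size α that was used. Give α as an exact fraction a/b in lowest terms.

α = 1/5

F_att = 3/4·(g−p) = 3/4·(13,-2) = (9.7500,-1.5000)
o1: d²=29 ≤ ρ²=39; F_rep = 17·(-2,5)/29² = (-0.0404,0.1011)
F = F_att + ΣF_rep = (9.7096,-1.3989)
Δp = p'−p = (1.9419,-0.2798); α = Δx/Fx = (32663/16820) / (32663/3364) = 1/5
check: Δy/Fy = (-2353/8410) / (-2353/1682) = 1/5 ✓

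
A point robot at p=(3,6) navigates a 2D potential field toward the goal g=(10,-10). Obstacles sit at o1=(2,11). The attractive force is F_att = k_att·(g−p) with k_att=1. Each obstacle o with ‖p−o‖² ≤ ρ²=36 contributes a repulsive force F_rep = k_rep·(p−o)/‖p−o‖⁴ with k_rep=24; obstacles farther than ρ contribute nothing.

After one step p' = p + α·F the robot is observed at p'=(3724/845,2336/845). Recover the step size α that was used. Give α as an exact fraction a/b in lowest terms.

F_att = 1·(g−p) = 1·(7,-16) = (7.0000,-16.0000)
o1: d²=26 ≤ ρ²=36; F_rep = 24·(1,-5)/26² = (0.0355,-0.1775)
F = F_att + ΣF_rep = (7.0355,-16.1775)
Δp = p'−p = (1.4071,-3.2355); α = Δx/Fx = (1189/845) / (1189/169) = 1/5
check: Δy/Fy = (-2734/845) / (-2734/169) = 1/5 ✓

α = 1/5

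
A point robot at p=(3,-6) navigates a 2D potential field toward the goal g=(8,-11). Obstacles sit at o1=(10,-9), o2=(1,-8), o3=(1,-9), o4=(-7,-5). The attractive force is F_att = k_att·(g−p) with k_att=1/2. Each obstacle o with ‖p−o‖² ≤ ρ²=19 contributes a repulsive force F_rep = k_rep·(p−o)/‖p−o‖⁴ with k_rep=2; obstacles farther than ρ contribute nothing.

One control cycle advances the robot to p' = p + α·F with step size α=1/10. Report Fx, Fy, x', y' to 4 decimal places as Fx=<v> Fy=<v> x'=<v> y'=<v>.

Fx=2.5862 Fy=-2.4020 x'=3.2586 y'=-6.2402

F_att = 1/2·(g−p) = 1/2·(5,-5) = (2.5000,-2.5000)
o1: d²=58 > ρ²=19 → inactive
o2: d²=8 ≤ ρ²=19; F_rep = 2·(2,2)/8² = (0.0625,0.0625)
o3: d²=13 ≤ ρ²=19; F_rep = 2·(2,3)/13² = (0.0237,0.0355)
o4: d²=101 > ρ²=19 → inactive
F = F_att + ΣF_rep = (2.5862,-2.4020)
p' = p + 1/10·F = (3.2586,-6.2402)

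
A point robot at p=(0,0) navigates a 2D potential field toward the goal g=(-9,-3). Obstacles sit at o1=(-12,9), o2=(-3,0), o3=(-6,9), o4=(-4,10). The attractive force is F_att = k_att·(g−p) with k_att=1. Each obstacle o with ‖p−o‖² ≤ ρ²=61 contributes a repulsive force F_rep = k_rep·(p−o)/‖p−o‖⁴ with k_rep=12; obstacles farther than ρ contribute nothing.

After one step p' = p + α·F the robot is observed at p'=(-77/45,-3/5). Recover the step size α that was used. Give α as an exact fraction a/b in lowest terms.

α = 1/5

F_att = 1·(g−p) = 1·(-9,-3) = (-9.0000,-3.0000)
o1: d²=225 > ρ²=61 → inactive
o2: d²=9 ≤ ρ²=61; F_rep = 12·(3,0)/9² = (0.4444,0.0000)
o3: d²=117 > ρ²=61 → inactive
o4: d²=116 > ρ²=61 → inactive
F = F_att + ΣF_rep = (-8.5556,-3.0000)
Δp = p'−p = (-1.7111,-0.6000); α = Δx/Fx = (-77/45) / (-77/9) = 1/5
check: Δy/Fy = (-3/5) / (-3) = 1/5 ✓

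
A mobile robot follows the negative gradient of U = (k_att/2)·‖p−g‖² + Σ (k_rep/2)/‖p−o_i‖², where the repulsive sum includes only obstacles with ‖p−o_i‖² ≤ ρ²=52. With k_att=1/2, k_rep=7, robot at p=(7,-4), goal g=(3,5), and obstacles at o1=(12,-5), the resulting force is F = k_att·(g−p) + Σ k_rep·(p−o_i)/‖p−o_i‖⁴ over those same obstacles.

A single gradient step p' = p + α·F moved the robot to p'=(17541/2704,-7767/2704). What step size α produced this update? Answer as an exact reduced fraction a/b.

α = 1/4

F_att = 1/2·(g−p) = 1/2·(-4,9) = (-2.0000,4.5000)
o1: d²=26 ≤ ρ²=52; F_rep = 7·(-5,1)/26² = (-0.0518,0.0104)
F = F_att + ΣF_rep = (-2.0518,4.5104)
Δp = p'−p = (-0.5129,1.1276); α = Δx/Fx = (-1387/2704) / (-1387/676) = 1/4
check: Δy/Fy = (3049/2704) / (3049/676) = 1/4 ✓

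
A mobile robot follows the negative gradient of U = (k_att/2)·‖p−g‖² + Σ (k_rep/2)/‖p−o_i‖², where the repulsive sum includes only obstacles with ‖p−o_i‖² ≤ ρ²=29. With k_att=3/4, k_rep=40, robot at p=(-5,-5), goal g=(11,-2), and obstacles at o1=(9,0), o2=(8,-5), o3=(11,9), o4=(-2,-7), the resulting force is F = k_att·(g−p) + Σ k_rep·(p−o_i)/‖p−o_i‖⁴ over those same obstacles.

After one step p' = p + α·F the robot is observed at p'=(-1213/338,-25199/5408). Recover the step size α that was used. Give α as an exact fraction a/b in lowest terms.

F_att = 3/4·(g−p) = 3/4·(16,3) = (12.0000,2.2500)
o1: d²=221 > ρ²=29 → inactive
o2: d²=169 > ρ²=29 → inactive
o3: d²=452 > ρ²=29 → inactive
o4: d²=13 ≤ ρ²=29; F_rep = 40·(-3,2)/13² = (-0.7101,0.4734)
F = F_att + ΣF_rep = (11.2899,2.7234)
Δp = p'−p = (1.4112,0.3404); α = Δx/Fx = (477/338) / (1908/169) = 1/8
check: Δy/Fy = (1841/5408) / (1841/676) = 1/8 ✓

α = 1/8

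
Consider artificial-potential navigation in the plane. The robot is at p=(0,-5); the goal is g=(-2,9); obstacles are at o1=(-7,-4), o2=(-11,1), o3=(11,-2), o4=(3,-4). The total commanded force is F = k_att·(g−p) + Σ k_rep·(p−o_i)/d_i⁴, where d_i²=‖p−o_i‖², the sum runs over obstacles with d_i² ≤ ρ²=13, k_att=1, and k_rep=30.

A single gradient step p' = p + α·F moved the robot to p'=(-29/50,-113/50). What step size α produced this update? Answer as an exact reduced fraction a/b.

F_att = 1·(g−p) = 1·(-2,14) = (-2.0000,14.0000)
o1: d²=50 > ρ²=13 → inactive
o2: d²=157 > ρ²=13 → inactive
o3: d²=130 > ρ²=13 → inactive
o4: d²=10 ≤ ρ²=13; F_rep = 30·(-3,-1)/10² = (-0.9000,-0.3000)
F = F_att + ΣF_rep = (-2.9000,13.7000)
Δp = p'−p = (-0.5800,2.7400); α = Δx/Fx = (-29/50) / (-29/10) = 1/5
check: Δy/Fy = (137/50) / (137/10) = 1/5 ✓

α = 1/5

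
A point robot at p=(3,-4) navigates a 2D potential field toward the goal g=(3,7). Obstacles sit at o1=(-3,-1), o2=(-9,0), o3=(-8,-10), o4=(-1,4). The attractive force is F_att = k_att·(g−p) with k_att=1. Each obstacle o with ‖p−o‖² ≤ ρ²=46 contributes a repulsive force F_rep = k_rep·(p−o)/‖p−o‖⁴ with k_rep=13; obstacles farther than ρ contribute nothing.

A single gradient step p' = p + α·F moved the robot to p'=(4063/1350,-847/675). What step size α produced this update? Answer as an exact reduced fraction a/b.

α = 1/4

F_att = 1·(g−p) = 1·(0,11) = (0.0000,11.0000)
o1: d²=45 ≤ ρ²=46; F_rep = 13·(6,-3)/45² = (0.0385,-0.0193)
o2: d²=160 > ρ²=46 → inactive
o3: d²=157 > ρ²=46 → inactive
o4: d²=80 > ρ²=46 → inactive
F = F_att + ΣF_rep = (0.0385,10.9807)
Δp = p'−p = (0.0096,2.7452); α = Δx/Fx = (13/1350) / (26/675) = 1/4
check: Δy/Fy = (1853/675) / (7412/675) = 1/4 ✓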